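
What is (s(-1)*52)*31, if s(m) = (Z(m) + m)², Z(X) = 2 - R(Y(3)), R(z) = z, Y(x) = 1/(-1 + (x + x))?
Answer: 25792/25 ≈ 1031.7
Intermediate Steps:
Y(x) = 1/(-1 + 2*x)
Z(X) = 9/5 (Z(X) = 2 - 1/(-1 + 2*3) = 2 - 1/(-1 + 6) = 2 - 1/5 = 2 - 1*⅕ = 2 - ⅕ = 9/5)
s(m) = (9/5 + m)²
(s(-1)*52)*31 = (((9 + 5*(-1))²/25)*52)*31 = (((9 - 5)²/25)*52)*31 = (((1/25)*4²)*52)*31 = (((1/25)*16)*52)*31 = ((16/25)*52)*31 = (832/25)*31 = 25792/25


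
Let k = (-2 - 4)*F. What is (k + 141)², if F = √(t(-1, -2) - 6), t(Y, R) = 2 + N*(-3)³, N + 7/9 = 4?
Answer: 16605 - 1692*I*√91 ≈ 16605.0 - 16141.0*I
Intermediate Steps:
N = 29/9 (N = -7/9 + 4 = 29/9 ≈ 3.2222)
t(Y, R) = -85 (t(Y, R) = 2 + (29/9)*(-3)³ = 2 + (29/9)*(-27) = 2 - 87 = -85)
F = I*√91 (F = √(-85 - 6) = √(-91) = I*√91 ≈ 9.5394*I)
k = -6*I*√91 (k = (-2 - 4)*(I*√91) = -6*I*√91 ≈ -57.236*I)
(k + 141)² = (-6*I*√91 + 141)² = (141 - 6*I*√91)²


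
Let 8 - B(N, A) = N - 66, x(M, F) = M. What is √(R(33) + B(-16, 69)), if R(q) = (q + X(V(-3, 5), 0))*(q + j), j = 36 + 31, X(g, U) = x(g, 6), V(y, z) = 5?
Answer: √3890 ≈ 62.370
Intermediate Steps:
X(g, U) = g
B(N, A) = 74 - N (B(N, A) = 8 - (N - 66) = 8 - (-66 + N) = 8 + (66 - N) = 74 - N)
j = 67
R(q) = (5 + q)*(67 + q) (R(q) = (q + 5)*(q + 67) = (5 + q)*(67 + q))
√(R(33) + B(-16, 69)) = √((335 + 33² + 72*33) + (74 - 1*(-16))) = √((335 + 1089 + 2376) + (74 + 16)) = √(3800 + 90) = √3890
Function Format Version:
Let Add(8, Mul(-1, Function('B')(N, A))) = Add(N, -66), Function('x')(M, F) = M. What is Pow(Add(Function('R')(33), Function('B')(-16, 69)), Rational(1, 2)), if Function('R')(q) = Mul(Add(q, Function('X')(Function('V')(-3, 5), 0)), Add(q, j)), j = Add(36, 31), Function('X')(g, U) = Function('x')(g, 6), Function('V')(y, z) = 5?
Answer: Pow(3890, Rational(1, 2)) ≈ 62.370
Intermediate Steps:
Function('X')(g, U) = g
Function('B')(N, A) = Add(74, Mul(-1, N)) (Function('B')(N, A) = Add(8, Mul(-1, Add(N, -66))) = Add(8, Mul(-1, Add(-66, N))) = Add(8, Add(66, Mul(-1, N))) = Add(74, Mul(-1, N)))
j = 67
Function('R')(q) = Mul(Add(5, q), Add(67, q)) (Function('R')(q) = Mul(Add(q, 5), Add(q, 67)) = Mul(Add(5, q), Add(67, q)))
Pow(Add(Function('R')(33), Function('B')(-16, 69)), Rational(1, 2)) = Pow(Add(Add(335, Pow(33, 2), Mul(72, 33)), Add(74, Mul(-1, -16))), Rational(1, 2)) = Pow(Add(Add(335, 1089, 2376), Add(74, 16)), Rational(1, 2)) = Pow(Add(3800, 90), Rational(1, 2)) = Pow(3890, Rational(1, 2))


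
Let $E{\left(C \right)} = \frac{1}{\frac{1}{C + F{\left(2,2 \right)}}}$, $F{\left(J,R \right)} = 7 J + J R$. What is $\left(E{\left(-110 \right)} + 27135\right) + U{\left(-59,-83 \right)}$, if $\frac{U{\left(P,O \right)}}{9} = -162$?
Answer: $25585$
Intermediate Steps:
$E{\left(C \right)} = 18 + C$ ($E{\left(C \right)} = \frac{1}{\frac{1}{C + 2 \left(7 + 2\right)}} = \frac{1}{\frac{1}{C + 2 \cdot 9}} = \frac{1}{\frac{1}{C + 18}} = \frac{1}{\frac{1}{18 + C}} = 18 + C$)
$U{\left(P,O \right)} = -1458$ ($U{\left(P,O \right)} = 9 \left(-162\right) = -1458$)
$\left(E{\left(-110 \right)} + 27135\right) + U{\left(-59,-83 \right)} = \left(\left(18 - 110\right) + 27135\right) - 1458 = \left(-92 + 27135\right) - 1458 = 27043 - 1458 = 25585$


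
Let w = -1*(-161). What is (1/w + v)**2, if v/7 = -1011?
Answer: 1298223244816/25921 ≈ 5.0084e+7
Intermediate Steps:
w = 161
v = -7077 (v = 7*(-1011) = -7077)
(1/w + v)**2 = (1/161 - 7077)**2 = (-1139396/161)**2 = 1298223244816/25921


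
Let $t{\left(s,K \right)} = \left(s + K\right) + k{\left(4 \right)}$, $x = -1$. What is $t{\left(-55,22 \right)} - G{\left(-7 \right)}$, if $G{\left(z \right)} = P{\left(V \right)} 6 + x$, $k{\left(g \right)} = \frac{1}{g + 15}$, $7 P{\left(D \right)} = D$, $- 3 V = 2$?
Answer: $- \frac{4173}{133} \approx -31.376$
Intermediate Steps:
$V = - \frac{2}{3}$ ($V = \left(- \frac{1}{3}\right) 2 = - \frac{2}{3} \approx -0.66667$)
$P{\left(D \right)} = \frac{D}{7}$
$k{\left(g \right)} = \frac{1}{15 + g}$
$t{\left(s,K \right)} = \frac{1}{19} + K + s$ ($t{\left(s,K \right)} = \left(s + K\right) + \frac{1}{15 + 4} = \left(K + s\right) + \frac{1}{19} = \frac{1}{19} + K + s$)
$G{\left(z \right)} = - \frac{11}{7}$ ($G{\left(z \right)} = \frac{1}{7} \left(- \frac{2}{3}\right) 6 - 1 = \left(- \frac{2}{21}\right) 6 - 1 = - \frac{4}{7} - 1 = - \frac{11}{7}$)
$t{\left(-55,22 \right)} - G{\left(-7 \right)} = \left(\frac{1}{19} + 22 - 55\right) - - \frac{11}{7} = - \frac{626}{19} + \frac{11}{7} = - \frac{4173}{133}$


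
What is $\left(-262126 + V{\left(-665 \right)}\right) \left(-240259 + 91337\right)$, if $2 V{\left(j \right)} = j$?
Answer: $39085844737$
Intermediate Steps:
$V{\left(j \right)} = \frac{j}{2}$
$\left(-262126 + V{\left(-665 \right)}\right) \left(-240259 + 91337\right) = \left(-262126 + \frac{1}{2} \left(-665\right)\right) \left(-240259 + 91337\right) = \left(-262126 - \frac{665}{2}\right) \left(-148922\right) = \left(- \frac{524917}{2}\right) \left(-148922\right) = 39085844737$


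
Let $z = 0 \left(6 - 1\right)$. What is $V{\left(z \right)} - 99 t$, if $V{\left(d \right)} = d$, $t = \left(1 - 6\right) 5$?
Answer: $2475$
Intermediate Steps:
$t = -25$ ($t = \left(-5\right) 5 = -25$)
$z = 0$ ($z = 0 \cdot 5 = 0$)
$V{\left(z \right)} - 99 t = 0 - -2475 = 0 + 2475 = 2475$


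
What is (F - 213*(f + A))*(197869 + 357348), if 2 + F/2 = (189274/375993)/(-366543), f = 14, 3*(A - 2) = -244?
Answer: 1064527815295203524980/137817602199 ≈ 7.7242e+9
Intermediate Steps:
A = -238/3 (A = 2 + (⅓)*(-244) = 2 - 244/3 = -238/3 ≈ -79.333)
F = -551270787344/137817602199 (F = -4 + 2*((189274/375993)/(-366543)) = -4 + 2*((189274*(1/375993))*(-1/366543)) = -4 + 2*((189274/375993)*(-1/366543)) = -4 + 2*(-189274/137817602199) = -4 - 378548/137817602199 = -551270787344/137817602199 ≈ -4.0000)
(F - 213*(f + A))*(197869 + 357348) = (-551270787344/137817602199 - 213*(14 - 238/3))*(197869 + 357348) = (-551270787344/137817602199 - 213*(-196/3))*555217 = (-551270787344/137817602199 + 13916)*555217 = (1917318481413940/137817602199)*555217 = 1064527815295203524980/137817602199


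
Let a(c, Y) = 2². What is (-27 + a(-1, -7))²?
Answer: 529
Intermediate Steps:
a(c, Y) = 4
(-27 + a(-1, -7))² = (-27 + 4)² = (-23)² = 529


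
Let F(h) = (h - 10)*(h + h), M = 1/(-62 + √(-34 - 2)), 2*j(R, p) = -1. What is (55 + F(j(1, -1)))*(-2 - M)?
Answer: -504219/3880 + 393*I/3880 ≈ -129.95 + 0.10129*I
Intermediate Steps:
j(R, p) = -½ (j(R, p) = (½)*(-1) = -½)
M = (-62 - 6*I)/3880 (M = 1/(-62 + √(-36)) = 1/(-62 + 6*I) = (-62 - 6*I)/3880 ≈ -0.015979 - 0.0015464*I)
F(h) = 2*h*(-10 + h) (F(h) = (-10 + h)*(2*h) = 2*h*(-10 + h))
(55 + F(j(1, -1)))*(-2 - M) = (55 + 2*(-½)*(-10 - ½))*(-2 - (-31/1940 - 3*I/1940)) = (55 + 2*(-½)*(-21/2))*(-2 + (31/1940 + 3*I/1940)) = (55 + 21/2)*(-3849/1940 + 3*I/1940) = 131*(-3849/1940 + 3*I/1940)/2 = -504219/3880 + 393*I/3880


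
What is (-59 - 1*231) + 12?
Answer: -278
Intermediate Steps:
(-59 - 1*231) + 12 = (-59 - 231) + 12 = -290 + 12 = -278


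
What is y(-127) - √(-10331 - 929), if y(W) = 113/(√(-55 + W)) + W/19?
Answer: -127/19 - 2*I*√2815 - 113*I*√182/182 ≈ -6.6842 - 114.49*I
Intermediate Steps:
y(W) = 113/√(-55 + W) + W/19 (y(W) = 113/√(-55 + W) + W*(1/19) = 113/√(-55 + W) + W/19)
y(-127) - √(-10331 - 929) = (113/√(-55 - 127) + (1/19)*(-127)) - √(-10331 - 929) = (113/√(-182) - 127/19) - √(-11260) = (113*(-I*√182/182) - 127/19) - 2*I*√2815 = (-113*I*√182/182 - 127/19) - 2*I*√2815 = (-127/19 - 113*I*√182/182) - 2*I*√2815 = -127/19 - 2*I*√2815 - 113*I*√182/182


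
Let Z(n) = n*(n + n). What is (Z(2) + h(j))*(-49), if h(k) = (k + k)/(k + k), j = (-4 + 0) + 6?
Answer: -441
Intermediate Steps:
Z(n) = 2*n**2 (Z(n) = n*(2*n) = 2*n**2)
j = 2 (j = -4 + 6 = 2)
h(k) = 1 (h(k) = (2*k)/((2*k)) = (2*k)*(1/(2*k)) = 1)
(Z(2) + h(j))*(-49) = (2*2**2 + 1)*(-49) = (2*4 + 1)*(-49) = (8 + 1)*(-49) = 9*(-49) = -441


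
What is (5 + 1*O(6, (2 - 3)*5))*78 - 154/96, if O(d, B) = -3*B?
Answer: 74803/48 ≈ 1558.4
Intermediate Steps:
(5 + 1*O(6, (2 - 3)*5))*78 - 154/96 = (5 + 1*(-3*(2 - 3)*5))*78 - 154/96 = (5 + 1*(-(-3)*5))*78 - 154*1/96 = (5 + 1*(-3*(-5)))*78 - 77/48 = (5 + 1*15)*78 - 77/48 = (5 + 15)*78 - 77/48 = 20*78 - 77/48 = 1560 - 77/48 = 74803/48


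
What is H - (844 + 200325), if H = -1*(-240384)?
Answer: 39215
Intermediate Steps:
H = 240384
H - (844 + 200325) = 240384 - (844 + 200325) = 240384 - 1*201169 = 240384 - 201169 = 39215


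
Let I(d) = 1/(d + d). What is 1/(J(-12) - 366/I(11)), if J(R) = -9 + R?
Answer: -1/8073 ≈ -0.00012387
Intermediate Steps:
I(d) = 1/(2*d)
1/(J(-12) - 366/I(11)) = 1/((-9 - 12) - 366/((1/2)/11)) = 1/(-21 - 366/((1/2)*(1/11))) = 1/(-21 - 366/1/22) = 1/(-21 - 366*22) = 1/(-21 - 8052) = 1/(-8073) = -1/8073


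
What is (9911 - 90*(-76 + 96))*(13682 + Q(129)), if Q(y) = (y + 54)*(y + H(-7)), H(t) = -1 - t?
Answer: 311356957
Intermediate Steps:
Q(y) = (6 + y)*(54 + y) (Q(y) = (y + 54)*(y + (-1 - 1*(-7))) = (54 + y)*(y + (-1 + 7)) = (54 + y)*(y + 6) = (54 + y)*(6 + y) = (6 + y)*(54 + y))
(9911 - 90*(-76 + 96))*(13682 + Q(129)) = (9911 - 90*(-76 + 96))*(13682 + (324 + 129² + 60*129)) = (9911 - 90*20)*(13682 + (324 + 16641 + 7740)) = (9911 - 1800)*(13682 + 24705) = 8111*38387 = 311356957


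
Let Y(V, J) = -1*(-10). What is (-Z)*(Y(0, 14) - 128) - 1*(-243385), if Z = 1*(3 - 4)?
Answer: 243267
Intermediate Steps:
Z = -1 (Z = 1*(-1) = -1)
Y(V, J) = 10
(-Z)*(Y(0, 14) - 128) - 1*(-243385) = (-1*(-1))*(10 - 128) - 1*(-243385) = 1*(-118) + 243385 = -118 + 243385 = 243267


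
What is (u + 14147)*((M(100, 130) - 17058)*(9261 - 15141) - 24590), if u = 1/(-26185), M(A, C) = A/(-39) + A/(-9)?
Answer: 289973692520890940/204243 ≈ 1.4197e+12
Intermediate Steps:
M(A, C) = -16*A/117 (M(A, C) = A*(-1/39) + A*(-1/9) = -A/39 - A/9 = -16*A/117)
u = -1/26185 ≈ -3.8190e-5
(u + 14147)*((M(100, 130) - 17058)*(9261 - 15141) - 24590) = (-1/26185 + 14147)*((-16/117*100 - 17058)*(9261 - 15141) - 24590) = 370439194*((-1600/117 - 17058)*(-5880) - 24590)/26185 = 370439194*(-1997386/117*(-5880) - 24590)/26185 = 370439194*(3914876560/39 - 24590)/26185 = (370439194/26185)*(3913917550/39) = 289973692520890940/204243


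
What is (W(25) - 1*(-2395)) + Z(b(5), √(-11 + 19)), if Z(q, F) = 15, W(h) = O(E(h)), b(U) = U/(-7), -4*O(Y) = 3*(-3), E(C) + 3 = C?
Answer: 9649/4 ≈ 2412.3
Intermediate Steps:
E(C) = -3 + C
O(Y) = 9/4 (O(Y) = -3*(-3)/4 = -¼*(-9) = 9/4)
b(U) = -U/7 (b(U) = U*(-⅐) = -U/7)
W(h) = 9/4
(W(25) - 1*(-2395)) + Z(b(5), √(-11 + 19)) = (9/4 - 1*(-2395)) + 15 = (9/4 + 2395) + 15 = 9589/4 + 15 = 9649/4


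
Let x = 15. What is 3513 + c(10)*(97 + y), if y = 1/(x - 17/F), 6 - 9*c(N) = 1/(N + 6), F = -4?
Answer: 13220693/3696 ≈ 3577.0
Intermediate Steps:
c(N) = 2/3 - 1/(9*(6 + N)) (c(N) = 2/3 - 1/(9*(N + 6)) = 2/3 - 1/(9*(6 + N)))
y = 4/77 (y = 1/(15 - 17/(-4)) = 1/(15 - 17*(-1/4)) = 1/(15 + 17/4) = 1/(77/4) = 4/77 ≈ 0.051948)
3513 + c(10)*(97 + y) = 3513 + ((35 + 6*10)/(9*(6 + 10)))*(97 + 4/77) = 3513 + ((1/9)*(35 + 60)/16)*(7473/77) = 3513 + ((1/9)*(1/16)*95)*(7473/77) = 3513 + (95/144)*(7473/77) = 3513 + 236645/3696 = 13220693/3696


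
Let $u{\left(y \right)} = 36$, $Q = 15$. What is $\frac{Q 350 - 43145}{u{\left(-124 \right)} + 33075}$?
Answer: $- \frac{2915}{2547} \approx -1.1445$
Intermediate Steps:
$\frac{Q 350 - 43145}{u{\left(-124 \right)} + 33075} = \frac{15 \cdot 350 - 43145}{36 + 33075} = \frac{5250 - 43145}{33111} = \left(-37895\right) \frac{1}{33111} = - \frac{2915}{2547}$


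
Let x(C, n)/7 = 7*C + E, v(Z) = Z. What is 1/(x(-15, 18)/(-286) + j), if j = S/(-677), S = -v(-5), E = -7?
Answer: 96811/264669 ≈ 0.36578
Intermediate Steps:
S = 5 (S = -1*(-5) = 5)
x(C, n) = -49 + 49*C (x(C, n) = 7*(7*C - 7) = 7*(-7 + 7*C) = -49 + 49*C)
j = -5/677 (j = 5/(-677) = 5*(-1/677) = -5/677 ≈ -0.0073855)
1/(x(-15, 18)/(-286) + j) = 1/((-49 + 49*(-15))/(-286) - 5/677) = 1/((-49 - 735)*(-1/286) - 5/677) = 1/(-784*(-1/286) - 5/677) = 1/(392/143 - 5/677) = 1/(264669/96811) = 96811/264669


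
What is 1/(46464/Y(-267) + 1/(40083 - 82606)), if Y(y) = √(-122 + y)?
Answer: -16541447/3903740876403523973 + 84016461699456*I*√389/3903740876403523973 ≈ -4.2373e-12 + 0.00042448*I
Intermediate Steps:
1/(46464/Y(-267) + 1/(40083 - 82606)) = 1/(46464/(√(-122 - 267)) + 1/(40083 - 82606)) = 1/(46464/(√(-389)) + 1/(-42523)) = 1/(46464/((I*√389)) - 1/42523) = 1/(46464*(-I*√389/389) - 1/42523) = 1/(-46464*I*√389/389 - 1/42523) = 1/(-1/42523 - 46464*I*√389/389)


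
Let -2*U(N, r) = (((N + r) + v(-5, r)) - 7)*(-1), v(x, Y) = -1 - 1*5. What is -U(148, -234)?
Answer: 99/2 ≈ 49.500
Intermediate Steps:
v(x, Y) = -6 (v(x, Y) = -1 - 5 = -6)
U(N, r) = -13/2 + N/2 + r/2 (U(N, r) = -(((N + r) - 6) - 7)*(-1)/2 = -((-6 + N + r) - 7)*(-1)/2 = -(-13 + N + r)*(-1)/2 = -(13 - N - r)/2 = -13/2 + N/2 + r/2)
-U(148, -234) = -(-13/2 + (½)*148 + (½)*(-234)) = -(-13/2 + 74 - 117) = -1*(-99/2) = 99/2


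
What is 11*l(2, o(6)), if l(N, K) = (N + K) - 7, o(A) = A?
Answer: 11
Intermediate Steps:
l(N, K) = -7 + K + N (l(N, K) = (K + N) - 7 = -7 + K + N)
11*l(2, o(6)) = 11*(-7 + 6 + 2) = 11*1 = 11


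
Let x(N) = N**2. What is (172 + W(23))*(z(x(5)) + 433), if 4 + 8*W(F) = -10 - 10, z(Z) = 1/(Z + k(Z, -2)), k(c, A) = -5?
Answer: 1463709/20 ≈ 73186.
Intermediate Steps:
z(Z) = 1/(-5 + Z) (z(Z) = 1/(Z - 5) = 1/(-5 + Z))
W(F) = -3 (W(F) = -1/2 + (-10 - 10)/8 = -1/2 + (1/8)*(-20) = -1/2 - 5/2 = -3)
(172 + W(23))*(z(x(5)) + 433) = (172 - 3)*(1/(-5 + 5**2) + 433) = 169*(1/(-5 + 25) + 433) = 169*(1/20 + 433) = 169*(8661/20) = 1463709/20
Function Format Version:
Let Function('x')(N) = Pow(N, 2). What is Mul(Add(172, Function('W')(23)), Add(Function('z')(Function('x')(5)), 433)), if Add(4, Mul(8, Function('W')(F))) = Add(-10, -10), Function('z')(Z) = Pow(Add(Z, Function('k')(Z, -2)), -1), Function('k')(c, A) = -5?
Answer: Rational(1463709, 20) ≈ 73186.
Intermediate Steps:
Function('z')(Z) = Pow(Add(-5, Z), -1) (Function('z')(Z) = Pow(Add(Z, -5), -1) = Pow(Add(-5, Z), -1))
Function('W')(F) = -3 (Function('W')(F) = Add(Rational(-1, 2), Mul(Rational(1, 8), Add(-10, -10))) = Add(Rational(-1, 2), Mul(Rational(1, 8), -20)) = Add(Rational(-1, 2), Rational(-5, 2)) = -3)
Mul(Add(172, Function('W')(23)), Add(Function('z')(Function('x')(5)), 433)) = Mul(Add(172, -3), Add(Pow(Add(-5, Pow(5, 2)), -1), 433)) = Mul(169, Add(Pow(Add(-5, 25), -1), 433)) = Mul(169, Add(Pow(20, -1), 433)) = Mul(169, Add(Rational(1, 20), 433)) = Mul(169, Rational(8661, 20)) = Rational(1463709, 20)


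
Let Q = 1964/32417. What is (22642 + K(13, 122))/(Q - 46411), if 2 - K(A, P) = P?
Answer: -730095674/1504503423 ≈ -0.48527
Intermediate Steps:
K(A, P) = 2 - P
Q = 1964/32417 (Q = 1964*(1/32417) = 1964/32417 ≈ 0.060585)
(22642 + K(13, 122))/(Q - 46411) = (22642 + (2 - 1*122))/(1964/32417 - 46411) = (22642 + (2 - 122))/(-1504503423/32417) = (22642 - 120)*(-32417/1504503423) = 22522*(-32417/1504503423) = -730095674/1504503423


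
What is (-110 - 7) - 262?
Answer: -379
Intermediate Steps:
(-110 - 7) - 262 = -117 - 262 = -379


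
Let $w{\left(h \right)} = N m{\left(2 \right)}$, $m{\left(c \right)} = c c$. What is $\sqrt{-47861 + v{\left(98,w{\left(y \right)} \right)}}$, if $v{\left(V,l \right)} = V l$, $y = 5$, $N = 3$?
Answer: $i \sqrt{46685} \approx 216.07 i$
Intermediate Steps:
$m{\left(c \right)} = c^{2}$
$w{\left(h \right)} = 12$ ($w{\left(h \right)} = 3 \cdot 2^{2} = 3 \cdot 4 = 12$)
$\sqrt{-47861 + v{\left(98,w{\left(y \right)} \right)}} = \sqrt{-47861 + 98 \cdot 12} = \sqrt{-47861 + 1176} = \sqrt{-46685} = i \sqrt{46685}$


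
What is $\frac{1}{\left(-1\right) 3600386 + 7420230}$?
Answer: $\frac{1}{3819844} \approx 2.6179 \cdot 10^{-7}$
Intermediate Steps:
$\frac{1}{\left(-1\right) 3600386 + 7420230} = \frac{1}{-3600386 + 7420230} = \frac{1}{3819844}$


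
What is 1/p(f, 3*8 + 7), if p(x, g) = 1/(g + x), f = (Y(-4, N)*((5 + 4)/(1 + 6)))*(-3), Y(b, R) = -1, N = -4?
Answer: 244/7 ≈ 34.857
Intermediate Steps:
f = 27/7 (f = -(5 + 4)/(1 + 6)*(-3) = -9/7*(-3) = 27/7 ≈ 3.8571)
1/p(f, 3*8 + 7) = 1/(1/((3*8 + 7) + 27/7)) = 1/(1/((24 + 7) + 27/7)) = 1/(1/(31 + 27/7)) = 1/(1/(244/7)) = 1/(7/244) = 244/7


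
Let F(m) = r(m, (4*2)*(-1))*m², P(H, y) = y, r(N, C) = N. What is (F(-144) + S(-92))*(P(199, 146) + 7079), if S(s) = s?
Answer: -21574399100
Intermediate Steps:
F(m) = m³ (F(m) = m*m² = m³)
(F(-144) + S(-92))*(P(199, 146) + 7079) = ((-144)³ - 92)*(146 + 7079) = (-2985984 - 92)*7225 = -2986076*7225 = -21574399100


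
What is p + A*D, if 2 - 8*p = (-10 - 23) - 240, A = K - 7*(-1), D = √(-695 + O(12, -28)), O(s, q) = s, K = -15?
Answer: 275/8 - 8*I*√683 ≈ 34.375 - 209.07*I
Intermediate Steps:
D = I*√683 (D = √(-695 + 12) = √(-683) = I*√683 ≈ 26.134*I)
A = -8 (A = -15 - 7*(-1) = -15 + 7 = -8)
p = 275/8 (p = ¼ - ((-10 - 23) - 240)/8 = ¼ - (-33 - 240)/8 = ¼ - ⅛*(-273) = ¼ + 273/8 = 275/8 ≈ 34.375)
p + A*D = 275/8 - 8*I*√683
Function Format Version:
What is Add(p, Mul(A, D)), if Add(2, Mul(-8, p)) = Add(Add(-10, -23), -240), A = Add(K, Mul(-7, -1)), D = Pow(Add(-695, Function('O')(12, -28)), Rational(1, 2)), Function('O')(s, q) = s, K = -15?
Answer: Add(Rational(275, 8), Mul(-8, I, Pow(683, Rational(1, 2)))) ≈ Add(34.375, Mul(-209.07, I))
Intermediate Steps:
D = Mul(I, Pow(683, Rational(1, 2))) (D = Pow(Add(-695, 12), Rational(1, 2)) = Pow(-683, Rational(1, 2)) = Mul(I, Pow(683, Rational(1, 2))) ≈ Mul(26.134, I))
A = -8 (A = Add(-15, Mul(-7, -1)) = Add(-15, 7) = -8)
p = Rational(275, 8) (p = Add(Rational(1, 4), Mul(Rational(-1, 8), Add(Add(-10, -23), -240))) = Add(Rational(1, 4), Mul(Rational(-1, 8), Add(-33, -240))) = Add(Rational(1, 4), Mul(Rational(-1, 8), -273)) = Add(Rational(1, 4), Rational(273, 8)) = Rational(275, 8) ≈ 34.375)
Add(p, Mul(A, D)) = Add(Rational(275, 8), Mul(-8, Mul(I, Pow(683, Rational(1, 2))))) = Add(Rational(275, 8), Mul(-8, I, Pow(683, Rational(1, 2))))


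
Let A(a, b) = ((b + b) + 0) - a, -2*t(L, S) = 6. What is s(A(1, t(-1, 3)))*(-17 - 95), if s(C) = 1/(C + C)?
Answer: 8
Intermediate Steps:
t(L, S) = -3 (t(L, S) = -½*6 = -3)
A(a, b) = -a + 2*b (A(a, b) = (2*b + 0) - a = 2*b - a = -a + 2*b)
s(C) = 1/(2*C)
s(A(1, t(-1, 3)))*(-17 - 95) = (1/(2*(-1*1 + 2*(-3))))*(-17 - 95) = (1/(2*(-1 - 6)))*(-112) = ((½)/(-7))*(-112) = ((½)*(-⅐))*(-112) = -1/14*(-112) = 8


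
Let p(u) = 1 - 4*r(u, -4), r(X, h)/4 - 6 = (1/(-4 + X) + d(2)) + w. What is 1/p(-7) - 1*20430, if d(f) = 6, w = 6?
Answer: -64170641/3141 ≈ -20430.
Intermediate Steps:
r(X, h) = 72 + 4/(-4 + X) (r(X, h) = 24 + 4*((1/(-4 + X) + 6) + 6) = 24 + 4*((6 + 1/(-4 + X)) + 6) = 24 + 4*(12 + 1/(-4 + X)) = 24 + (48 + 4/(-4 + X)) = 72 + 4/(-4 + X))
p(u) = 1 - 16*(-71 + 18*u)/(-4 + u)
1/p(-7) - 1*20430 = 1/((1132 - 287*(-7))/(-4 - 7)) - 1*20430 = 1/((1132 + 2009)/(-11)) - 20430 = 1/(-1/11*3141) - 20430 = 1/(-3141/11) - 20430 = -11/3141 - 20430 = -64170641/3141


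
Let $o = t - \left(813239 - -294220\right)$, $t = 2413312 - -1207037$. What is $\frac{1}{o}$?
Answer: $\frac{1}{2512890} \approx 3.9795 \cdot 10^{-7}$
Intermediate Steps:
$t = 3620349$ ($t = 2413312 + 1207037 = 3620349$)
$o = 2512890$ ($o = 3620349 - \left(813239 - -294220\right) = 3620349 - \left(813239 + 294220\right) = 3620349 - 1107459 = 2512890$)
$\frac{1}{o} = \frac{1}{2512890}$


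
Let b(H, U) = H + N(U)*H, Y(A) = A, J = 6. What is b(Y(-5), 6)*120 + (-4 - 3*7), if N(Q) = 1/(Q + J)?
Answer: -675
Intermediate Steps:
N(Q) = 1/(6 + Q) (N(Q) = 1/(Q + 6) = 1/(6 + Q))
b(H, U) = H + H/(6 + U)
b(Y(-5), 6)*120 + (-4 - 3*7) = -5*(7 + 6)/(6 + 6)*120 + (-4 - 3*7) = -5*13/12*120 + (-4 - 21) = -5*1/12*13*120 - 25 = -65/12*120 - 25 = -650 - 25 = -675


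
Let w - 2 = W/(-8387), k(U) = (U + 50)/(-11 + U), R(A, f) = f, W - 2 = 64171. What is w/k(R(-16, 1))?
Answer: 473990/427737 ≈ 1.1081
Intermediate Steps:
W = 64173 (W = 2 + 64171 = 64173)
k(U) = (50 + U)/(-11 + U)
w = -47399/8387 (w = 2 + 64173/(-8387) = 2 + 64173*(-1/8387) = 2 - 64173/8387 = -47399/8387 ≈ -5.6515)
w/k(R(-16, 1)) = -47399*(-11 + 1)/(50 + 1)/8387 = -47399/(8387*(51/(-10))) = -47399/(8387*((-⅒*51))) = -47399/(8387*(-51/10)) = -47399/8387*(-10/51) = 473990/427737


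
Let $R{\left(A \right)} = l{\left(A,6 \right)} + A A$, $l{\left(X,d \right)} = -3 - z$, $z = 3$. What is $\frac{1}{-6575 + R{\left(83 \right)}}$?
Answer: $\frac{1}{308} \approx 0.0032468$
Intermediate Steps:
$l{\left(X,d \right)} = -6$ ($l{\left(X,d \right)} = -3 - 3 = -6$)
$R{\left(A \right)} = -6 + A^{2}$ ($R{\left(A \right)} = -6 + A A = -6 + A^{2}$)
$\frac{1}{-6575 + R{\left(83 \right)}} = \frac{1}{-6575 - \left(6 - 83^{2}\right)} = \frac{1}{-6575 + \left(-6 + 6889\right)} = \frac{1}{-6575 + 6883} = \frac{1}{308}$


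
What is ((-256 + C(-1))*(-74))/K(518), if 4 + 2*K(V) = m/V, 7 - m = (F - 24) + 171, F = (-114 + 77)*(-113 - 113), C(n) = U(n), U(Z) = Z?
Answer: -9851324/5287 ≈ -1863.3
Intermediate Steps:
C(n) = n
F = 8362 (F = -37*(-226) = 8362)
m = -8502 (m = 7 - ((8362 - 24) + 171) = 7 - (8338 + 171) = 7 - 1*8509 = 7 - 8509 = -8502)
K(V) = -2 - 4251/V (K(V) = -2 + (-8502/V)/2 = -2 - 4251/V)
((-256 + C(-1))*(-74))/K(518) = ((-256 - 1)*(-74))/(-2 - 4251/518) = (-257*(-74))/(-2 - 4251*1/518) = 19018/(-2 - 4251/518) = 19018/(-5287/518) = 19018*(-518/5287) = -9851324/5287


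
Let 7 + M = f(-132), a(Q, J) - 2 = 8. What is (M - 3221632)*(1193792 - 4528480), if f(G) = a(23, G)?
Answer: 10743127566752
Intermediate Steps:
a(Q, J) = 10 (a(Q, J) = 2 + 8 = 10)
f(G) = 10
M = 3 (M = -7 + 10 = 3)
(M - 3221632)*(1193792 - 4528480) = (3 - 3221632)*(1193792 - 4528480) = -3221629*(-3334688) = 10743127566752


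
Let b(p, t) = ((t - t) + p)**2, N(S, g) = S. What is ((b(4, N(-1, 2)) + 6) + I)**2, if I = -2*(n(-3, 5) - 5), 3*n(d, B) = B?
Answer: 7396/9 ≈ 821.78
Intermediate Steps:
n(d, B) = B/3
b(p, t) = p**2 (b(p, t) = (0 + p)**2 = p**2)
I = 20/3 (I = -2*((1/3)*5 - 5) = -2*(5/3 - 5) = -2*(-10/3) = 20/3 ≈ 6.6667)
((b(4, N(-1, 2)) + 6) + I)**2 = ((4**2 + 6) + 20/3)**2 = ((16 + 6) + 20/3)**2 = (22 + 20/3)**2 = (86/3)**2 = 7396/9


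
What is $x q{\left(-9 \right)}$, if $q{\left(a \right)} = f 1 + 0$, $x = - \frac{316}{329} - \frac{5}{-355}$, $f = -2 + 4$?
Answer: $- \frac{44214}{23359} \approx -1.8928$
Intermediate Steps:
$f = 2$
$x = - \frac{22107}{23359}$ ($x = \left(-316\right) \frac{1}{329} - - \frac{1}{71} = - \frac{316}{329} + \frac{1}{71} = - \frac{22107}{23359} \approx -0.9464$)
$q{\left(a \right)} = 2$ ($q{\left(a \right)} = 2 \cdot 1 + 0 = 2 + 0 = 2$)
$x q{\left(-9 \right)} = \left(- \frac{22107}{23359}\right) 2 = - \frac{44214}{23359}$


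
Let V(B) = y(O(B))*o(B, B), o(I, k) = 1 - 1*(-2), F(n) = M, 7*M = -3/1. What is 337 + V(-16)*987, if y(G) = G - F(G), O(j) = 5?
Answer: 16411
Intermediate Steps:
M = -3/7 (M = (-3/1)/7 = (-3*1)/7 = (⅐)*(-3) = -3/7 ≈ -0.42857)
F(n) = -3/7
o(I, k) = 3 (o(I, k) = 1 + 2 = 3)
y(G) = 3/7 + G (y(G) = G - 1*(-3/7) = G + 3/7 = 3/7 + G)
V(B) = 114/7 (V(B) = (3/7 + 5)*3 = (38/7)*3 = 114/7)
337 + V(-16)*987 = 337 + (114/7)*987 = 337 + 16074 = 16411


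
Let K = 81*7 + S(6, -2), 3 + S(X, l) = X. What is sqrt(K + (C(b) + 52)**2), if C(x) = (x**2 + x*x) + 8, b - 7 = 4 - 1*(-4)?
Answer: sqrt(260670) ≈ 510.56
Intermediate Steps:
S(X, l) = -3 + X
b = 15 (b = 7 + (4 - 1*(-4)) = 7 + (4 + 4) = 7 + 8 = 15)
C(x) = 8 + 2*x**2 (C(x) = (x**2 + x**2) + 8 = 2*x**2 + 8 = 8 + 2*x**2)
K = 570 (K = 81*7 + (-3 + 6) = 567 + 3 = 570)
sqrt(K + (C(b) + 52)**2) = sqrt(570 + ((8 + 2*15**2) + 52)**2) = sqrt(570 + ((8 + 2*225) + 52)**2) = sqrt(570 + ((8 + 450) + 52)**2) = sqrt(570 + (458 + 52)**2) = sqrt(570 + 510**2) = sqrt(570 + 260100) = sqrt(260670)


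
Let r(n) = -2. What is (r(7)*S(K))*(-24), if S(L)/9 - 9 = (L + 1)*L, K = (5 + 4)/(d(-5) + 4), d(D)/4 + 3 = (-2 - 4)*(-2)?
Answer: 400707/100 ≈ 4007.1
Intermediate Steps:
d(D) = 36 (d(D) = -12 + 4*((-2 - 4)*(-2)) = -12 + 4*(-6*(-2)) = -12 + 4*12 = -12 + 48 = 36)
K = 9/40 (K = (5 + 4)/(36 + 4) = 9/40 ≈ 0.22500)
S(L) = 81 + 9*L*(1 + L) (S(L) = 81 + 9*((L + 1)*L) = 81 + 9*((1 + L)*L) = 81 + 9*(L*(1 + L)) = 81 + 9*L*(1 + L))
(r(7)*S(K))*(-24) = -2*(81 + 9*(9/40) + 9*(9/40)**2)*(-24) = -2*(81 + 81/40 + 9*(81/1600))*(-24) = -2*(81 + 81/40 + 729/1600)*(-24) = -2*133569/1600*(-24) = -133569/800*(-24) = 400707/100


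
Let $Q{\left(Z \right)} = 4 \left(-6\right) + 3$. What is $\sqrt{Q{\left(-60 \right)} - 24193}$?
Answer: $i \sqrt{24214} \approx 155.61 i$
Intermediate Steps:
$Q{\left(Z \right)} = -21$ ($Q{\left(Z \right)} = -24 + 3 = -21$)
$\sqrt{Q{\left(-60 \right)} - 24193} = \sqrt{-21 - 24193} = \sqrt{-24214} = i \sqrt{24214}$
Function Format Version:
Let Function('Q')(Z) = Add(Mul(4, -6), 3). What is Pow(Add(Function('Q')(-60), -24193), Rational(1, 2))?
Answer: Mul(I, Pow(24214, Rational(1, 2))) ≈ Mul(155.61, I)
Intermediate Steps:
Function('Q')(Z) = -21 (Function('Q')(Z) = Add(-24, 3) = -21)
Pow(Add(Function('Q')(-60), -24193), Rational(1, 2)) = Pow(Add(-21, -24193), Rational(1, 2)) = Pow(-24214, Rational(1, 2)) = Mul(I, Pow(24214, Rational(1, 2)))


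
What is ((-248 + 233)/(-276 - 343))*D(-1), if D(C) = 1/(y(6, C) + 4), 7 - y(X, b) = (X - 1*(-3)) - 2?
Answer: 15/2476 ≈ 0.0060582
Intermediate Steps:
y(X, b) = 6 - X (y(X, b) = 7 - ((X - 1*(-3)) - 2) = 7 - ((X + 3) - 2) = 7 - ((3 + X) - 2) = 7 - (1 + X) = 7 + (-1 - X) = 6 - X)
D(C) = 1/4 (D(C) = 1/((6 - 1*6) + 4) = 1/((6 - 6) + 4) = 1/(0 + 4) = 1/4)
((-248 + 233)/(-276 - 343))*D(-1) = ((-248 + 233)/(-276 - 343))*(1/4) = -15/(-619)*(1/4) = -15*(-1/619)*(1/4) = (15/619)*(1/4) = 15/2476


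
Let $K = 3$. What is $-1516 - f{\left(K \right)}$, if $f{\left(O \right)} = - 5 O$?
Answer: $-1501$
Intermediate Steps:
$-1516 - f{\left(K \right)} = -1516 - \left(-5\right) 3 = -1516 - -15 = -1516 + 15 = -1501$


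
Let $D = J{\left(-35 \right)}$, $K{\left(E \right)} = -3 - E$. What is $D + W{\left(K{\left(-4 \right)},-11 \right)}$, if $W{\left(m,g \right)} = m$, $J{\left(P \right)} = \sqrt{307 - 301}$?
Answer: $1 + \sqrt{6} \approx 3.4495$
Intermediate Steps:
$J{\left(P \right)} = \sqrt{6}$
$D = \sqrt{6} \approx 2.4495$
$D + W{\left(K{\left(-4 \right)},-11 \right)} = \sqrt{6} - -1 = \sqrt{6} + \left(-3 + 4\right) = \sqrt{6} + 1 = 1 + \sqrt{6}$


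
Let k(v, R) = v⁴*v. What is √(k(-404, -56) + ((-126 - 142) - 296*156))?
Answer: 2*I*√2690585739867 ≈ 3.2806e+6*I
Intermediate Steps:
k(v, R) = v⁵
√(k(-404, -56) + ((-126 - 142) - 296*156)) = √((-404)⁵ + ((-126 - 142) - 296*156)) = √(-10762342913024 + (-268 - 46176)) = √(-10762342913024 - 46444) = √(-10762342959468) = 2*I*√2690585739867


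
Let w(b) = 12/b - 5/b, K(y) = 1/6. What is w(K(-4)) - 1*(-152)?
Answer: 194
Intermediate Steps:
K(y) = 1/6
w(b) = 7/b
w(K(-4)) - 1*(-152) = 7/(1/6) - 1*(-152) = 7*6 + 152 = 42 + 152 = 194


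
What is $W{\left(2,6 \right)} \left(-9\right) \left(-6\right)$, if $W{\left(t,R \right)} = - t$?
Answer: $-108$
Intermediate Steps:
$W{\left(2,6 \right)} \left(-9\right) \left(-6\right) = \left(-1\right) 2 \left(-9\right) \left(-6\right) = \left(-2\right) \left(-9\right) \left(-6\right) = 18 \left(-6\right) = -108$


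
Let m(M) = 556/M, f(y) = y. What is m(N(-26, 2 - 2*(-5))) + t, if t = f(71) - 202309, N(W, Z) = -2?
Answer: -202516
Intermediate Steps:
t = -202238 (t = 71 - 202309 = -202238)
m(N(-26, 2 - 2*(-5))) + t = 556/(-2) - 202238 = 556*(-1/2) - 202238 = -278 - 202238 = -202516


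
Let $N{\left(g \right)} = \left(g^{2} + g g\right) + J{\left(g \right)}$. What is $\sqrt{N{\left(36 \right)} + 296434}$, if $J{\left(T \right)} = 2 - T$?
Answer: $4 \sqrt{18687} \approx 546.8$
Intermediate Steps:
$N{\left(g \right)} = 2 - g + 2 g^{2}$ ($N{\left(g \right)} = \left(g^{2} + g g\right) - \left(-2 + g\right) = \left(g^{2} + g^{2}\right) - \left(-2 + g\right) = 2 g^{2} - \left(-2 + g\right) = 2 - g + 2 g^{2}$)
$\sqrt{N{\left(36 \right)} + 296434} = \sqrt{\left(2 - 36 + 2 \cdot 36^{2}\right) + 296434} = \sqrt{\left(2 - 36 + 2 \cdot 1296\right) + 296434} = \sqrt{\left(2 - 36 + 2592\right) + 296434} = \sqrt{2558 + 296434} = \sqrt{298992} = 4 \sqrt{18687}$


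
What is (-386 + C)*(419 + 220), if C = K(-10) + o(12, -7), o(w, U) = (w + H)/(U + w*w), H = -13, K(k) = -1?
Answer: -33879780/137 ≈ -2.4730e+5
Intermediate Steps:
o(w, U) = (-13 + w)/(U + w²) (o(w, U) = (w - 13)/(U + w*w) = (-13 + w)/(U + w²))
C = -138/137 (C = -1 + (-13 + 12)/(-7 + 12²) = -1 - 1/(-7 + 144) = -1 - 1/137 = -138/137 ≈ -1.0073)
(-386 + C)*(419 + 220) = (-386 - 138/137)*(419 + 220) = -53020/137*639 = -33879780/137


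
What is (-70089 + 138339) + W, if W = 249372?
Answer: 317622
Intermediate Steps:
(-70089 + 138339) + W = (-70089 + 138339) + 249372 = 68250 + 249372 = 317622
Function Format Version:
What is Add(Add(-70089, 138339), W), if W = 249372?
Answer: 317622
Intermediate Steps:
Add(Add(-70089, 138339), W) = Add(Add(-70089, 138339), 249372) = Add(68250, 249372) = 317622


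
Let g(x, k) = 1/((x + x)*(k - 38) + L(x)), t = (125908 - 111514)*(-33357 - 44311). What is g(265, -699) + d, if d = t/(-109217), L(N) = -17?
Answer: 436702701422167/42663109059 ≈ 10236.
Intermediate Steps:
t = -1117953192 (t = 14394*(-77668) = -1117953192)
g(x, k) = 1/(-17 + 2*x*(-38 + k)) (g(x, k) = 1/((x + x)*(k - 38) - 17) = 1/((2*x)*(-38 + k) - 17) = 1/(2*x*(-38 + k) - 17) = 1/(-17 + 2*x*(-38 + k)))
d = 1117953192/109217 (d = -1117953192/(-109217) = -1117953192*(-1/109217) = 1117953192/109217 ≈ 10236.)
g(265, -699) + d = 1/(-17 - 76*265 + 2*(-699)*265) + 1117953192/109217 = 1/(-17 - 20140 - 370470) + 1117953192/109217 = 1/(-390627) + 1117953192/109217 = -1/390627 + 1117953192/109217 = 436702701422167/42663109059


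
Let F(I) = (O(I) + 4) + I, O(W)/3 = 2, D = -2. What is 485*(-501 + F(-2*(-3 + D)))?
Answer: -233285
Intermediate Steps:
O(W) = 6 (O(W) = 3*2 = 6)
F(I) = 10 + I (F(I) = (6 + 4) + I = 10 + I)
485*(-501 + F(-2*(-3 + D))) = 485*(-501 + (10 - 2*(-3 - 2))) = 485*(-501 + (10 - 2*(-5))) = 485*(-501 + (10 + 10)) = 485*(-501 + 20) = 485*(-481) = -233285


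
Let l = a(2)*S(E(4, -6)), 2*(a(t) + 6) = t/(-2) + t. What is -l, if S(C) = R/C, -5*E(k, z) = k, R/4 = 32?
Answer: -880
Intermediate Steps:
a(t) = -6 + t/4 (a(t) = -6 + (t/(-2) + t)/2 = -6 + (-t/2 + t)/2 = -6 + (t/2)/2 = -6 + t/4)
R = 128 (R = 4*32 = 128)
E(k, z) = -k/5
S(C) = 128/C
l = 880 (l = (-6 + (¼)*2)*(128/((-⅕*4))) = (-6 + ½)*(128/(-⅘)) = -704*(-5)/4 = -11/2*(-160) = 880)
-l = -1*880 = -880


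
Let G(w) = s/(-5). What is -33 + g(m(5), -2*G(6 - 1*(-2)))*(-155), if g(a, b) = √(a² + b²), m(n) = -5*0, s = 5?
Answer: -343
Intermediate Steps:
G(w) = -1 (G(w) = 5/(-5) = 5*(-⅕) = -1)
m(n) = 0
-33 + g(m(5), -2*G(6 - 1*(-2)))*(-155) = -33 + √(0² + (-2*(-1))²)*(-155) = -33 + √(0 + 2²)*(-155) = -33 + √(0 + 4)*(-155) = -33 + √4*(-155) = -33 + 2*(-155) = -33 - 310 = -343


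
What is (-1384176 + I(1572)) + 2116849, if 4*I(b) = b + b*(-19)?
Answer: 725599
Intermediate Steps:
I(b) = -9*b/2 (I(b) = (b + b*(-19))/4 = (b - 19*b)/4 = (-18*b)/4 = -9*b/2)
(-1384176 + I(1572)) + 2116849 = (-1384176 - 9/2*1572) + 2116849 = (-1384176 - 7074) + 2116849 = -1391250 + 2116849 = 725599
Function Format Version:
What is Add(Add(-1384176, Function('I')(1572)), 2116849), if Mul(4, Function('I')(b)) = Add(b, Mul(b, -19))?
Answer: 725599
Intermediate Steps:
Function('I')(b) = Mul(Rational(-9, 2), b) (Function('I')(b) = Mul(Rational(1, 4), Add(b, Mul(b, -19))) = Mul(Rational(1, 4), Add(b, Mul(-19, b))) = Mul(Rational(1, 4), Mul(-18, b)) = Mul(Rational(-9, 2), b))
Add(Add(-1384176, Function('I')(1572)), 2116849) = Add(Add(-1384176, Mul(Rational(-9, 2), 1572)), 2116849) = Add(Add(-1384176, -7074), 2116849) = Add(-1391250, 2116849) = 725599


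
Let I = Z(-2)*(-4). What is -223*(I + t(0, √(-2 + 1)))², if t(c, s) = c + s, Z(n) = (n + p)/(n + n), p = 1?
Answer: 446*I ≈ 446.0*I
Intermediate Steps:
Z(n) = (1 + n)/(2*n) (Z(n) = (n + 1)/(n + n) = (1 + n)/((2*n)) = (1 + n)*(1/(2*n)) = (1 + n)/(2*n))
I = -1 (I = ((½)*(1 - 2)/(-2))*(-4) = ((½)*(-½)*(-1))*(-4) = (¼)*(-4) = -1)
-223*(I + t(0, √(-2 + 1)))² = -223*(-1 + (0 + √(-2 + 1)))² = -223*(-1 + (0 + √(-1)))² = -223*(-1 + (0 + I))² = -223*(-1 + I)²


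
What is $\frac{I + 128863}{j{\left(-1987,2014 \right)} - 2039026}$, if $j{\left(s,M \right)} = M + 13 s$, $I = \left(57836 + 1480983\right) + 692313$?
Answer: $- \frac{2359995}{2062843} \approx -1.1441$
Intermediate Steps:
$I = 2231132$ ($I = 1538819 + 692313 = 2231132$)
$\frac{I + 128863}{j{\left(-1987,2014 \right)} - 2039026} = \frac{2231132 + 128863}{\left(2014 + 13 \left(-1987\right)\right) - 2039026} = \frac{2359995}{\left(2014 - 25831\right) - 2039026} = \frac{2359995}{-23817 - 2039026} = \frac{2359995}{-2062843} = 2359995 \left(- \frac{1}{2062843}\right) = - \frac{2359995}{2062843}$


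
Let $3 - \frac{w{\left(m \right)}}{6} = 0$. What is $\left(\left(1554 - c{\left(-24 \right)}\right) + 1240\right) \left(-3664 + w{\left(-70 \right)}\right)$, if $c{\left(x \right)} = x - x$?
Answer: $-10186924$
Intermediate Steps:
$c{\left(x \right)} = 0$
$w{\left(m \right)} = 18$ ($w{\left(m \right)} = 18 - 0 = 18 + 0 = 18$)
$\left(\left(1554 - c{\left(-24 \right)}\right) + 1240\right) \left(-3664 + w{\left(-70 \right)}\right) = \left(\left(1554 - 0\right) + 1240\right) \left(-3664 + 18\right) = \left(\left(1554 + 0\right) + 1240\right) \left(-3646\right) = \left(1554 + 1240\right) \left(-3646\right) = 2794 \left(-3646\right) = -10186924$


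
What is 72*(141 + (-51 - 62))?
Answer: 2016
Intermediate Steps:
72*(141 + (-51 - 62)) = 72*(141 - 113) = 72*28 = 2016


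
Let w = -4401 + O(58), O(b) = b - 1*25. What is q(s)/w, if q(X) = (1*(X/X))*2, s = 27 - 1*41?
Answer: -1/2184 ≈ -0.00045788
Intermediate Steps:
O(b) = -25 + b (O(b) = b - 25 = -25 + b)
s = -14 (s = 27 - 41 = -14)
q(X) = 2 (q(X) = (1*1)*2 = 1*2 = 2)
w = -4368 (w = -4401 + (-25 + 58) = -4401 + 33 = -4368)
q(s)/w = 2/(-4368) = 2*(-1/4368) = -1/2184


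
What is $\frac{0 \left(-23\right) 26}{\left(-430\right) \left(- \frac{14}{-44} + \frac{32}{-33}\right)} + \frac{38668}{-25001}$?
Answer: $- \frac{38668}{25001} \approx -1.5467$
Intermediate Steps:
$\frac{0 \left(-23\right) 26}{\left(-430\right) \left(- \frac{14}{-44} + \frac{32}{-33}\right)} + \frac{38668}{-25001} = \frac{0 \cdot 26}{\left(-430\right) \left(\left(-14\right) \left(- \frac{1}{44}\right) + 32 \left(- \frac{1}{33}\right)\right)} + 38668 \left(- \frac{1}{25001}\right) = \frac{0}{\left(-430\right) \left(\frac{7}{22} - \frac{32}{33}\right)} - \frac{38668}{25001} = \frac{0}{\left(-430\right) \left(- \frac{43}{66}\right)} - \frac{38668}{25001} = \frac{0}{\frac{9245}{33}} - \frac{38668}{25001} = 0 \cdot \frac{33}{9245} - \frac{38668}{25001} = 0 - \frac{38668}{25001} = - \frac{38668}{25001}$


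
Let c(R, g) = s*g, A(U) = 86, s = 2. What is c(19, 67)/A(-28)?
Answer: 67/43 ≈ 1.5581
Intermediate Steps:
c(R, g) = 2*g
c(19, 67)/A(-28) = (2*67)/86 = 134*(1/86) = 67/43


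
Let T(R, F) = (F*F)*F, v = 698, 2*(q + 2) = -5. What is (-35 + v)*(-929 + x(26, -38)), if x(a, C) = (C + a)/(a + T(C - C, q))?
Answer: -320834319/521 ≈ -6.1581e+5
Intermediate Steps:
q = -9/2 (q = -2 + (1/2)*(-5) = -2 - 5/2 = -9/2 ≈ -4.5000)
T(R, F) = F**3 (T(R, F) = F**2*F = F**3)
x(a, C) = (C + a)/(-729/8 + a) (x(a, C) = (C + a)/(a + (-9/2)**3) = (C + a)/(a - 729/8) = (C + a)/(-729/8 + a))
(-35 + v)*(-929 + x(26, -38)) = (-35 + 698)*(-929 + 8*(-38 + 26)/(-729 + 8*26)) = 663*(-929 + 8*(-12)/(-729 + 208)) = 663*(-929 + 8*(-12)/(-521)) = 663*(-929 + 8*(-1/521)*(-12)) = 663*(-929 + 96/521) = 663*(-483913/521) = -320834319/521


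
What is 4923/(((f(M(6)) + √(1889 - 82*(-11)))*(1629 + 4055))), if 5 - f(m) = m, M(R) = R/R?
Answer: -1641/1314425 + 1641*√2791/5257700 ≈ 0.015240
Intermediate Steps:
M(R) = 1
f(m) = 5 - m
4923/(((f(M(6)) + √(1889 - 82*(-11)))*(1629 + 4055))) = 4923/((((5 - 1*1) + √(1889 - 82*(-11)))*(1629 + 4055))) = 4923/((((5 - 1) + √(1889 + 902))*5684)) = 4923/(((4 + √2791)*5684)) = 4923/(22736 + 5684*√2791)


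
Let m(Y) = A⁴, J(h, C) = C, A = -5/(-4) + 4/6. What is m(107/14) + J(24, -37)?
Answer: -487391/20736 ≈ -23.505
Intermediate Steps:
A = 23/12 (A = -5*(-¼) + 4*(⅙) = 5/4 + ⅔ = 23/12 ≈ 1.9167)
m(Y) = 279841/20736 (m(Y) = (23/12)⁴ = 279841/20736)
m(107/14) + J(24, -37) = 279841/20736 - 37 = -487391/20736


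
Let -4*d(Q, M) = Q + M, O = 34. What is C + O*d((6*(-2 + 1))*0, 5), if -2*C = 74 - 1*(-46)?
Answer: -205/2 ≈ -102.50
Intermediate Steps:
d(Q, M) = -M/4 - Q/4 (d(Q, M) = -(Q + M)/4 = -(M + Q)/4 = -M/4 - Q/4)
C = -60 (C = -(74 - 1*(-46))/2 = -(74 + 46)/2 = -½*120 = -60)
C + O*d((6*(-2 + 1))*0, 5) = -60 + 34*(-¼*5 - 6*(-2 + 1)*0/4) = -60 + 34*(-5/4 - 6*(-1)*0/4) = -60 + 34*(-5/4 - (-3)*0/2) = -60 + 34*(-5/4 - ¼*0) = -60 + 34*(-5/4 + 0) = -60 + 34*(-5/4) = -60 - 85/2 = -205/2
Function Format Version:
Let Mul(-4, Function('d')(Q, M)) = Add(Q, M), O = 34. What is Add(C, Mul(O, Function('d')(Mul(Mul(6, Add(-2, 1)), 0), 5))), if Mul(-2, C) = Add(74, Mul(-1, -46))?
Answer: Rational(-205, 2) ≈ -102.50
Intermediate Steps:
Function('d')(Q, M) = Add(Mul(Rational(-1, 4), M), Mul(Rational(-1, 4), Q)) (Function('d')(Q, M) = Mul(Rational(-1, 4), Add(Q, M)) = Mul(Rational(-1, 4), Add(M, Q)) = Add(Mul(Rational(-1, 4), M), Mul(Rational(-1, 4), Q)))
C = -60 (C = Mul(Rational(-1, 2), Add(74, Mul(-1, -46))) = Mul(Rational(-1, 2), Add(74, 46)) = Mul(Rational(-1, 2), 120) = -60)
Add(C, Mul(O, Function('d')(Mul(Mul(6, Add(-2, 1)), 0), 5))) = Add(-60, Mul(34, Add(Mul(Rational(-1, 4), 5), Mul(Rational(-1, 4), Mul(Mul(6, Add(-2, 1)), 0))))) = Add(-60, Mul(34, Add(Rational(-5, 4), Mul(Rational(-1, 4), Mul(Mul(6, -1), 0))))) = Add(-60, Mul(34, Add(Rational(-5, 4), Mul(Rational(-1, 4), Mul(-6, 0))))) = Add(-60, Mul(34, Add(Rational(-5, 4), Mul(Rational(-1, 4), 0)))) = Add(-60, Mul(34, Add(Rational(-5, 4), 0))) = Add(-60, Mul(34, Rational(-5, 4))) = Add(-60, Rational(-85, 2)) = Rational(-205, 2)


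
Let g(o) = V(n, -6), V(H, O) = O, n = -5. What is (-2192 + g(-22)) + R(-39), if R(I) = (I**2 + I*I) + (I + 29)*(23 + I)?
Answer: 1004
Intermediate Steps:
g(o) = -6
R(I) = 2*I**2 + (23 + I)*(29 + I) (R(I) = (I**2 + I**2) + (29 + I)*(23 + I) = 2*I**2 + (23 + I)*(29 + I))
(-2192 + g(-22)) + R(-39) = (-2192 - 6) + (667 + 3*(-39)**2 + 52*(-39)) = -2198 + (667 + 3*1521 - 2028) = -2198 + (667 + 4563 - 2028) = -2198 + 3202 = 1004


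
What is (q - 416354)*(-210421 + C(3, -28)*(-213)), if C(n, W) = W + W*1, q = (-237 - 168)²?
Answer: 50085540197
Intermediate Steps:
q = 164025 (q = (-405)² = 164025)
C(n, W) = 2*W (C(n, W) = W + W = 2*W)
(q - 416354)*(-210421 + C(3, -28)*(-213)) = (164025 - 416354)*(-210421 + (2*(-28))*(-213)) = -252329*(-210421 - 56*(-213)) = -252329*(-210421 + 11928) = -252329*(-198493) = 50085540197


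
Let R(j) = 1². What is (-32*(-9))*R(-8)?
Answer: 288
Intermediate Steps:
R(j) = 1
(-32*(-9))*R(-8) = -32*(-9)*1 = 288*1 = 288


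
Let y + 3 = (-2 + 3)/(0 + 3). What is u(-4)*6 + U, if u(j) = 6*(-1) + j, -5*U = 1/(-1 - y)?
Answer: -1503/25 ≈ -60.120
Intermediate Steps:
y = -8/3 (y = -3 + (-2 + 3)/(0 + 3) = -3 + 1/3 = -3 + 1*(⅓) = -3 + ⅓ = -8/3 ≈ -2.6667)
U = -3/25 (U = -1/(5*(-1 - 1*(-8/3))) = -1/(5*(-1 + 8/3)) = -1/(5*5/3) = -⅕*⅗ = -3/25 ≈ -0.12000)
u(j) = -6 + j
u(-4)*6 + U = (-6 - 4)*6 - 3/25 = -10*6 - 3/25 = -60 - 3/25 = -1503/25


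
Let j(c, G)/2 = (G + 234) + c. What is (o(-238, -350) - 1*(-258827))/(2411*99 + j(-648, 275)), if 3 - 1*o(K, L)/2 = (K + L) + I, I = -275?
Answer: 260559/238411 ≈ 1.0929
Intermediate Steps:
j(c, G) = 468 + 2*G + 2*c (j(c, G) = 2*((G + 234) + c) = 2*((234 + G) + c) = 2*(234 + G + c) = 468 + 2*G + 2*c)
o(K, L) = 556 - 2*K - 2*L (o(K, L) = 6 - 2*((K + L) - 275) = 6 - 2*(-275 + K + L) = 6 + (550 - 2*K - 2*L) = 556 - 2*K - 2*L)
(o(-238, -350) - 1*(-258827))/(2411*99 + j(-648, 275)) = ((556 - 2*(-238) - 2*(-350)) - 1*(-258827))/(2411*99 + (468 + 2*275 + 2*(-648))) = ((556 + 476 + 700) + 258827)/(238689 + (468 + 550 - 1296)) = (1732 + 258827)/(238689 - 278) = 260559/238411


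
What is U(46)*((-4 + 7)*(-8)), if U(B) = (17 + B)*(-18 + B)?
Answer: -42336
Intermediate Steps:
U(B) = (-18 + B)*(17 + B)
U(46)*((-4 + 7)*(-8)) = (-306 + 46**2 - 1*46)*((-4 + 7)*(-8)) = (-306 + 2116 - 46)*(3*(-8)) = 1764*(-24) = -42336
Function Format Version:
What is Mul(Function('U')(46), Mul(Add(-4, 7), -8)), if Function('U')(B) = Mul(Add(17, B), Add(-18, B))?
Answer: -42336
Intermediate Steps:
Function('U')(B) = Mul(Add(-18, B), Add(17, B))
Mul(Function('U')(46), Mul(Add(-4, 7), -8)) = Mul(Add(-306, Pow(46, 2), Mul(-1, 46)), Mul(Add(-4, 7), -8)) = Mul(Add(-306, 2116, -46), Mul(3, -8)) = Mul(1764, -24) = -42336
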